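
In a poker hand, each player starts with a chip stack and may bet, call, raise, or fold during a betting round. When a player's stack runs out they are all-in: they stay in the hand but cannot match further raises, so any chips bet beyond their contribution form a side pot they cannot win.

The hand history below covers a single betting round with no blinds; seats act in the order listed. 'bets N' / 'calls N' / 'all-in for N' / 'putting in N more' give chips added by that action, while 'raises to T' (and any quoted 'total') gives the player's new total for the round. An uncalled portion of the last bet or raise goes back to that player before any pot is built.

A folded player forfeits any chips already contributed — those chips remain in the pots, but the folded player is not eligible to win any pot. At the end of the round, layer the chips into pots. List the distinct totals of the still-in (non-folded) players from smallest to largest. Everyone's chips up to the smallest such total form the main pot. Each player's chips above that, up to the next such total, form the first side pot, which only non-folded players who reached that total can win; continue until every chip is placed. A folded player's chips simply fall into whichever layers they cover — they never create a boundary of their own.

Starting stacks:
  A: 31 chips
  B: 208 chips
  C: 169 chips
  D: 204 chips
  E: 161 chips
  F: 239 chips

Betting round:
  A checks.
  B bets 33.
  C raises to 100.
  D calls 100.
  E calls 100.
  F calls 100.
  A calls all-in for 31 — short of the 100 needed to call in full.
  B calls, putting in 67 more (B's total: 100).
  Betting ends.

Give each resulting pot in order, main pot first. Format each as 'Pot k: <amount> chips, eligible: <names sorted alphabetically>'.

Pot 1: 186 chips, eligible: A, B, C, D, E, F
Pot 2: 345 chips, eligible: B, C, D, E, F

Derivation:
Contributions: A=31, B=100, C=100, D=100, E=100, F=100
Pot levels (distinct totals of non-folded players): 31, 100
Layer 1-31: 31 each from A, B, C, D, E, F = 31*6 = 186 chips; eligible A, B, C, D, E, F
Layer 32-100: 69 each from B, C, D, E, F = 69*5 = 345 chips; eligible B, C, D, E, F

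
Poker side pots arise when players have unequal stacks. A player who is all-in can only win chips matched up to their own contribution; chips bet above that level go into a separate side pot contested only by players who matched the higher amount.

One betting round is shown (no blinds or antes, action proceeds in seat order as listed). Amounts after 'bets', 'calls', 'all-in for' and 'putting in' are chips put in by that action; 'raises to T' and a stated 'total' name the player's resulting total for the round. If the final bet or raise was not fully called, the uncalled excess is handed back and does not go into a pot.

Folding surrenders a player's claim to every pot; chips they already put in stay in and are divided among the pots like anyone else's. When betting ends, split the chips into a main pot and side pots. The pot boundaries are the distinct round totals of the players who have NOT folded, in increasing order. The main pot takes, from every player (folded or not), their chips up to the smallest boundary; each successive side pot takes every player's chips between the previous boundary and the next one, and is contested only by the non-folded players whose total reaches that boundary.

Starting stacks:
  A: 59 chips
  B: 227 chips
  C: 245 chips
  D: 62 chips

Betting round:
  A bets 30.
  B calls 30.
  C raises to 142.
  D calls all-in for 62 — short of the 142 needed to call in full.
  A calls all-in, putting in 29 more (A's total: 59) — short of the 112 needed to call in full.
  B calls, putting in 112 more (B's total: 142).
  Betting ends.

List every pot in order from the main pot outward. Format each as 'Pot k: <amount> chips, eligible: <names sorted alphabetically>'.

Contributions: A=59, B=142, C=142, D=62
Pot levels (distinct totals of non-folded players): 59, 62, 142
Layer 1-59: 59 each from A, B, C, D = 59*4 = 236 chips; eligible A, B, C, D
Layer 60-62: 3 each from B, C, D = 3*3 = 9 chips; eligible B, C, D
Layer 63-142: 80 each from B, C = 80*2 = 160 chips; eligible B, C

Pot 1: 236 chips, eligible: A, B, C, D
Pot 2: 9 chips, eligible: B, C, D
Pot 3: 160 chips, eligible: B, C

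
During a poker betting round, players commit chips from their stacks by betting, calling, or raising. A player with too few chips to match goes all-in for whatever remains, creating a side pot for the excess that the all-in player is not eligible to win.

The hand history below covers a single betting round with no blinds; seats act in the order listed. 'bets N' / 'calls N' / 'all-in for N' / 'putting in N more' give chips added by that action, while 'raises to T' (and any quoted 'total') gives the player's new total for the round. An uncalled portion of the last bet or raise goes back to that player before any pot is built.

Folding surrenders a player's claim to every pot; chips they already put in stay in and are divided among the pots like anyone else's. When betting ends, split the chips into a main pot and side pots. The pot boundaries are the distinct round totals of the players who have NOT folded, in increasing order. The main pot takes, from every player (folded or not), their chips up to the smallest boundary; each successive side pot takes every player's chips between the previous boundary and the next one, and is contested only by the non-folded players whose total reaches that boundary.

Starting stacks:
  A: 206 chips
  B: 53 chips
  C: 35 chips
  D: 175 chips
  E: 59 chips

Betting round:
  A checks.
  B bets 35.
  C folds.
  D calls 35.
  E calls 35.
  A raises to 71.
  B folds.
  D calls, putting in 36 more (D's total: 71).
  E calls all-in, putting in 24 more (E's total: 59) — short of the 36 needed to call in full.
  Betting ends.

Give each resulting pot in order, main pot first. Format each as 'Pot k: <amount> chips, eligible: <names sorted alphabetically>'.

Contributions: A=71, B=35, D=71, E=59
Folded: B, C
Pot levels (distinct totals of non-folded players): 59, 71
Layer 1-59: A 59 + B 35 + D 59 + E 59 = 212 chips; eligible A, D, E
Layer 60-71: 12 each from A, D = 12*2 = 24 chips; eligible A, D

Pot 1: 212 chips, eligible: A, D, E
Pot 2: 24 chips, eligible: A, D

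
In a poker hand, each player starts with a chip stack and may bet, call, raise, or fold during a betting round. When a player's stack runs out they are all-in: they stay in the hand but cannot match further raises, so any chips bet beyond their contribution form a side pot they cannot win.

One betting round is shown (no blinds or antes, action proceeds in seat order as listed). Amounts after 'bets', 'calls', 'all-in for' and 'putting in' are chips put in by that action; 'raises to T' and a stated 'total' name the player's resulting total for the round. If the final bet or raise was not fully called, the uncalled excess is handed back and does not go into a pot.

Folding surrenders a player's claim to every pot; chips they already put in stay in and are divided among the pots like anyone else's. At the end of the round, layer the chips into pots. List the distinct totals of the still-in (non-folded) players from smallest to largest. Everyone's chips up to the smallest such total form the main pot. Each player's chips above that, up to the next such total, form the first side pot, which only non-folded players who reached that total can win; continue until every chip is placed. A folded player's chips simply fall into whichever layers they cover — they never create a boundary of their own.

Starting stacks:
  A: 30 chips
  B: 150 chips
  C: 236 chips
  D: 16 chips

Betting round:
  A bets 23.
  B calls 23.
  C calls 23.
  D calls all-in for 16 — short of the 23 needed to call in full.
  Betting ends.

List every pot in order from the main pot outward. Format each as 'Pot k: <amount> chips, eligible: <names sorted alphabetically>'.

Contributions: A=23, B=23, C=23, D=16
Pot levels (distinct totals of non-folded players): 16, 23
Layer 1-16: 16 each from A, B, C, D = 16*4 = 64 chips; eligible A, B, C, D
Layer 17-23: 7 each from A, B, C = 7*3 = 21 chips; eligible A, B, C

Pot 1: 64 chips, eligible: A, B, C, D
Pot 2: 21 chips, eligible: A, B, C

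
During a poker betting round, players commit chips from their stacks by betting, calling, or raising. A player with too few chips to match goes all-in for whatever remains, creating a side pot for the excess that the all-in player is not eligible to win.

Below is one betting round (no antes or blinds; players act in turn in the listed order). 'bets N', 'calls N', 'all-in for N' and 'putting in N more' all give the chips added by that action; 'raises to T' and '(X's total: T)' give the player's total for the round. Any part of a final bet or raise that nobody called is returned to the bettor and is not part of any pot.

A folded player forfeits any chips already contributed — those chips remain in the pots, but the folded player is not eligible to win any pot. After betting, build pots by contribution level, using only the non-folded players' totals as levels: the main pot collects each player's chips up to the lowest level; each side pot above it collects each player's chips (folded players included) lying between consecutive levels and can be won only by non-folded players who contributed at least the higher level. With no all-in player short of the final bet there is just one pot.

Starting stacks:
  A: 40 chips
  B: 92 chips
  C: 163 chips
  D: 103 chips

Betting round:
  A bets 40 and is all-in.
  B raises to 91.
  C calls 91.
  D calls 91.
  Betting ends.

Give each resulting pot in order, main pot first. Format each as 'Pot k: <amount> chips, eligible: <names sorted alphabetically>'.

Pot 1: 160 chips, eligible: A, B, C, D
Pot 2: 153 chips, eligible: B, C, D

Derivation:
Contributions: A=40, B=91, C=91, D=91
Pot levels (distinct totals of non-folded players): 40, 91
Layer 1-40: 40 each from A, B, C, D = 40*4 = 160 chips; eligible A, B, C, D
Layer 41-91: 51 each from B, C, D = 51*3 = 153 chips; eligible B, C, D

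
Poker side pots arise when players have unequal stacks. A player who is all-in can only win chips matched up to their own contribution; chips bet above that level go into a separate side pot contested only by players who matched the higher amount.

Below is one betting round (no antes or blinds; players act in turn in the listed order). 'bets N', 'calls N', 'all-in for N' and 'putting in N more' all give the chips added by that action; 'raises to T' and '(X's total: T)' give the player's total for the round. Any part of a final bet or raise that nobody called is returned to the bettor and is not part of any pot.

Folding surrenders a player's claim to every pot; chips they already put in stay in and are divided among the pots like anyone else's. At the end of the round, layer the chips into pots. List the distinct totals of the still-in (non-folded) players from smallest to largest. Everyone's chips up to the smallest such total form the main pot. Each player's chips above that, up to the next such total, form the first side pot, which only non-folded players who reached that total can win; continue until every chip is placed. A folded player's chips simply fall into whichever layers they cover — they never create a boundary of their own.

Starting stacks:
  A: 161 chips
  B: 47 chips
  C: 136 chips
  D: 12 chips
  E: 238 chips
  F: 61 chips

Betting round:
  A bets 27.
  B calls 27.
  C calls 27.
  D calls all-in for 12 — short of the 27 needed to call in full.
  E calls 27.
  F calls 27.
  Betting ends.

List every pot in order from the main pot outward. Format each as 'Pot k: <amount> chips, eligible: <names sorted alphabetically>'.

Contributions: A=27, B=27, C=27, D=12, E=27, F=27
Pot levels (distinct totals of non-folded players): 12, 27
Layer 1-12: 12 each from A, B, C, D, E, F = 12*6 = 72 chips; eligible A, B, C, D, E, F
Layer 13-27: 15 each from A, B, C, E, F = 15*5 = 75 chips; eligible A, B, C, E, F

Pot 1: 72 chips, eligible: A, B, C, D, E, F
Pot 2: 75 chips, eligible: A, B, C, E, F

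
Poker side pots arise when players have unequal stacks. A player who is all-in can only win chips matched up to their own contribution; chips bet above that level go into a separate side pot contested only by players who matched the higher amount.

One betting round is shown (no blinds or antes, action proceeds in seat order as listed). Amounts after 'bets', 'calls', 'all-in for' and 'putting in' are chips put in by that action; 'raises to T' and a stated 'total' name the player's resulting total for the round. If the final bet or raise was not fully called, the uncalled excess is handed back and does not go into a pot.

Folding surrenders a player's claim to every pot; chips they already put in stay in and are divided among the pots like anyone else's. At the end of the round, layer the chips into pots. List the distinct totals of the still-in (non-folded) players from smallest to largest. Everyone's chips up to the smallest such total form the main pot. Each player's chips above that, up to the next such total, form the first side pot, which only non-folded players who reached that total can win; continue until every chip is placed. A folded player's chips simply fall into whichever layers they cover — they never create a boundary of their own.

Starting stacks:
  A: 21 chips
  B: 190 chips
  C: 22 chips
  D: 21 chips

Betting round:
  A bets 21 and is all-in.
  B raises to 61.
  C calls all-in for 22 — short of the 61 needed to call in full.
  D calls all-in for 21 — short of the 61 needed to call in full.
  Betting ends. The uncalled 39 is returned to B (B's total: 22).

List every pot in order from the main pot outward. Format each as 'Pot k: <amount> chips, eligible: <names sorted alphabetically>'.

Pot 1: 84 chips, eligible: A, B, C, D
Pot 2: 2 chips, eligible: B, C

Derivation:
Contributions (after 39 returned to B): A=21, B=22, C=22, D=21
Pot levels (distinct totals of non-folded players): 21, 22
Layer 1-21: 21 each from A, B, C, D = 21*4 = 84 chips; eligible A, B, C, D
Layer 22-22: 1 each from B, C = 1*2 = 2 chips; eligible B, C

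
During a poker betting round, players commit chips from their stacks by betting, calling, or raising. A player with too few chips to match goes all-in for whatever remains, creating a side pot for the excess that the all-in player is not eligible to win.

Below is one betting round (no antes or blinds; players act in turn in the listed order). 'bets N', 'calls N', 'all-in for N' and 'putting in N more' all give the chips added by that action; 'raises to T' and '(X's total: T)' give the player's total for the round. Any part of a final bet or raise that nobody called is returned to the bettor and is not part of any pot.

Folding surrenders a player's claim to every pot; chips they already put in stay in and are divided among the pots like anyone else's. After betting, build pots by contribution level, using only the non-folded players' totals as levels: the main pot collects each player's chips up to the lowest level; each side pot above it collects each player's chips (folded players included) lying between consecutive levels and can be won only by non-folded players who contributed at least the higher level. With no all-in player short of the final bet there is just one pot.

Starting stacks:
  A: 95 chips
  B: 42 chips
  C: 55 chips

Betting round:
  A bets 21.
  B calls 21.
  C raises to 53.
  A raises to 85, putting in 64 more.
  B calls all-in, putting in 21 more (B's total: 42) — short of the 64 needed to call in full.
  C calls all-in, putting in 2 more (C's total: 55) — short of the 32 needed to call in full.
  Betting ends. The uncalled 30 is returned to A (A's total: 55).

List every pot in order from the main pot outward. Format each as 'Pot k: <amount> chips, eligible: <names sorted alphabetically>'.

Pot 1: 126 chips, eligible: A, B, C
Pot 2: 26 chips, eligible: A, C

Derivation:
Contributions (after 30 returned to A): A=55, B=42, C=55
Pot levels (distinct totals of non-folded players): 42, 55
Layer 1-42: 42 each from A, B, C = 42*3 = 126 chips; eligible A, B, C
Layer 43-55: 13 each from A, C = 13*2 = 26 chips; eligible A, C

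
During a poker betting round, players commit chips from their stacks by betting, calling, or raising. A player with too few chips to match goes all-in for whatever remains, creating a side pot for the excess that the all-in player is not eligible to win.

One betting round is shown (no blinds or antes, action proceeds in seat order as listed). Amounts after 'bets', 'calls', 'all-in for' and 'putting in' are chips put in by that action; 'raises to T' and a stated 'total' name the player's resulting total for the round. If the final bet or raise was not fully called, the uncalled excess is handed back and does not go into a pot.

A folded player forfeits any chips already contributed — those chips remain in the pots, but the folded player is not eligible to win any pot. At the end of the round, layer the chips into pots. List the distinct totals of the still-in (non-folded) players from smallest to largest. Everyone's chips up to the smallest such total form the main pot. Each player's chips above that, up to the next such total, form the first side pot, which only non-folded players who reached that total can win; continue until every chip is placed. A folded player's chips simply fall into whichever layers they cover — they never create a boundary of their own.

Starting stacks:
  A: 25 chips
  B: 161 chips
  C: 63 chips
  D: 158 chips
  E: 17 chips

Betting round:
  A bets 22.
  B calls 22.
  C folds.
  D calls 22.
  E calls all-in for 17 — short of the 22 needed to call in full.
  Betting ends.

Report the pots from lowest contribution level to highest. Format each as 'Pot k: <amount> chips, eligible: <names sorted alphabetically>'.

Contributions: A=22, B=22, D=22, E=17
Folded: C
Pot levels (distinct totals of non-folded players): 17, 22
Layer 1-17: 17 each from A, B, D, E = 17*4 = 68 chips; eligible A, B, D, E
Layer 18-22: 5 each from A, B, D = 5*3 = 15 chips; eligible A, B, D

Pot 1: 68 chips, eligible: A, B, D, E
Pot 2: 15 chips, eligible: A, B, D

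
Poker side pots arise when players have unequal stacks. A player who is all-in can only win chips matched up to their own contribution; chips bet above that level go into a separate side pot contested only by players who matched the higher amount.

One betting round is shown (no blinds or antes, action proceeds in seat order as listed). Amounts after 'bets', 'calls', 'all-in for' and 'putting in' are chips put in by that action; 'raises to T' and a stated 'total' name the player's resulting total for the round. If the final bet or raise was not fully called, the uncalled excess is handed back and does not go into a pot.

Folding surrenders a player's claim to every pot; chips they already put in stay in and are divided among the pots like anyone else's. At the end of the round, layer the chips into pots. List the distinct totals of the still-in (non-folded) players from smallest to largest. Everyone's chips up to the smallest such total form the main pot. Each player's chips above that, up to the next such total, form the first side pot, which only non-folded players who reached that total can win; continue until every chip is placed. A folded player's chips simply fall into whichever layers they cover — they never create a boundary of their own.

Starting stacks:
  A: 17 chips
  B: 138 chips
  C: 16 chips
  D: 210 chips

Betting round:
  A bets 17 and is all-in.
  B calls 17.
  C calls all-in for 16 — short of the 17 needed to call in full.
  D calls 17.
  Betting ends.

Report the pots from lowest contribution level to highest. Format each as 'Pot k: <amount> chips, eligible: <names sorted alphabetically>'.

Contributions: A=17, B=17, C=16, D=17
Pot levels (distinct totals of non-folded players): 16, 17
Layer 1-16: 16 each from A, B, C, D = 16*4 = 64 chips; eligible A, B, C, D
Layer 17-17: 1 each from A, B, D = 1*3 = 3 chips; eligible A, B, D

Pot 1: 64 chips, eligible: A, B, C, D
Pot 2: 3 chips, eligible: A, B, D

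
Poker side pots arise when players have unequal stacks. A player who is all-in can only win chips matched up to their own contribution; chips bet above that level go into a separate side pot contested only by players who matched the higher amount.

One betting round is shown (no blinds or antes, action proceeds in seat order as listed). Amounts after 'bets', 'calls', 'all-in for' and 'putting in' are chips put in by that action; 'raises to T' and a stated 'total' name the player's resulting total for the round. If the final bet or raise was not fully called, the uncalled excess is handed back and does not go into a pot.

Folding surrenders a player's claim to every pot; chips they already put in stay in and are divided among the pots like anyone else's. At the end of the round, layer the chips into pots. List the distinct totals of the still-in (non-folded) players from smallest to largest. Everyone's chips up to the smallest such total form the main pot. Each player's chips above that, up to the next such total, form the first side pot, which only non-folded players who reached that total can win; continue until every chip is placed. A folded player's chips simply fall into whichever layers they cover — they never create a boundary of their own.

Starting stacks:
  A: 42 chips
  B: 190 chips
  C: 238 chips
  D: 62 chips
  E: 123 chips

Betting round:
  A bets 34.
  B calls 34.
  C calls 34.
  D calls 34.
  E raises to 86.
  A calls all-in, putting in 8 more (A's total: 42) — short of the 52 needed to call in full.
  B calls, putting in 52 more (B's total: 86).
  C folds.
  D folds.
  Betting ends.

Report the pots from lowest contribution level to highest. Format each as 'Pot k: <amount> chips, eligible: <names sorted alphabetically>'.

Contributions: A=42, B=86, C=34, D=34, E=86
Folded: C, D
Pot levels (distinct totals of non-folded players): 42, 86
Layer 1-42: A 42 + B 42 + C 34 + D 34 + E 42 = 194 chips; eligible A, B, E
Layer 43-86: 44 each from B, E = 44*2 = 88 chips; eligible B, E

Pot 1: 194 chips, eligible: A, B, E
Pot 2: 88 chips, eligible: B, E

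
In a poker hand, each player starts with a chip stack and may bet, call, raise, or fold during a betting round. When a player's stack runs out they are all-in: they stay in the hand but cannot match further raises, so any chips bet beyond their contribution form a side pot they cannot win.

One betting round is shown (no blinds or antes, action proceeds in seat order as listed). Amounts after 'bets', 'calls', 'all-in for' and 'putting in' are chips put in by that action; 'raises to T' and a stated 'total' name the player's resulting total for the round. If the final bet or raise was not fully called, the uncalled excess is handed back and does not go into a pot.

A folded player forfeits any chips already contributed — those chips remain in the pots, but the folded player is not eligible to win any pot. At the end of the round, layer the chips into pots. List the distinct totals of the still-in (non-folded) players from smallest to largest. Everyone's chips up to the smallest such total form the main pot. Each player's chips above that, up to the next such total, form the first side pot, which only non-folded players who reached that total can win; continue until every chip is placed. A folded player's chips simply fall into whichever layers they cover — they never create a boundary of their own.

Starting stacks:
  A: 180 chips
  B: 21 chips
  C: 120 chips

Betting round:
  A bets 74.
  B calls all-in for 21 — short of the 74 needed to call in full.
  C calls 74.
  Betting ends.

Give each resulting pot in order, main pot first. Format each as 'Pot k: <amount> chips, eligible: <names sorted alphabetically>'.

Pot 1: 63 chips, eligible: A, B, C
Pot 2: 106 chips, eligible: A, C

Derivation:
Contributions: A=74, B=21, C=74
Pot levels (distinct totals of non-folded players): 21, 74
Layer 1-21: 21 each from A, B, C = 21*3 = 63 chips; eligible A, B, C
Layer 22-74: 53 each from A, C = 53*2 = 106 chips; eligible A, C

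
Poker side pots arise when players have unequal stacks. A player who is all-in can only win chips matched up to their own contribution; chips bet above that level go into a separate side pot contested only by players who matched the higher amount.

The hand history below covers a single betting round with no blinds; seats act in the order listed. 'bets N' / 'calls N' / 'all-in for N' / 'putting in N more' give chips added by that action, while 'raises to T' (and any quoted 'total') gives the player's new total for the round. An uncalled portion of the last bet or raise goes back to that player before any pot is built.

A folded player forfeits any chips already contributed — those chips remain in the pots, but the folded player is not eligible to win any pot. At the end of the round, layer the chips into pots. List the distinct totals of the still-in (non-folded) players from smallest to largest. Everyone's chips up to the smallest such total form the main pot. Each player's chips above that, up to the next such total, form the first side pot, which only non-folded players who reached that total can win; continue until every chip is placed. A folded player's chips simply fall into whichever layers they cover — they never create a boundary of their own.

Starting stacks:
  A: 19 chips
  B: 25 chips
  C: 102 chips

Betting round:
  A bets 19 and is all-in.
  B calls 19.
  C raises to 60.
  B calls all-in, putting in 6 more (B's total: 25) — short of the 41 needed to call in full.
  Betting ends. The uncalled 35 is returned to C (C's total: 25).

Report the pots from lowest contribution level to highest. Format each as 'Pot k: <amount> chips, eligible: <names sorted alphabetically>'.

Pot 1: 57 chips, eligible: A, B, C
Pot 2: 12 chips, eligible: B, C

Derivation:
Contributions (after 35 returned to C): A=19, B=25, C=25
Pot levels (distinct totals of non-folded players): 19, 25
Layer 1-19: 19 each from A, B, C = 19*3 = 57 chips; eligible A, B, C
Layer 20-25: 6 each from B, C = 6*2 = 12 chips; eligible B, C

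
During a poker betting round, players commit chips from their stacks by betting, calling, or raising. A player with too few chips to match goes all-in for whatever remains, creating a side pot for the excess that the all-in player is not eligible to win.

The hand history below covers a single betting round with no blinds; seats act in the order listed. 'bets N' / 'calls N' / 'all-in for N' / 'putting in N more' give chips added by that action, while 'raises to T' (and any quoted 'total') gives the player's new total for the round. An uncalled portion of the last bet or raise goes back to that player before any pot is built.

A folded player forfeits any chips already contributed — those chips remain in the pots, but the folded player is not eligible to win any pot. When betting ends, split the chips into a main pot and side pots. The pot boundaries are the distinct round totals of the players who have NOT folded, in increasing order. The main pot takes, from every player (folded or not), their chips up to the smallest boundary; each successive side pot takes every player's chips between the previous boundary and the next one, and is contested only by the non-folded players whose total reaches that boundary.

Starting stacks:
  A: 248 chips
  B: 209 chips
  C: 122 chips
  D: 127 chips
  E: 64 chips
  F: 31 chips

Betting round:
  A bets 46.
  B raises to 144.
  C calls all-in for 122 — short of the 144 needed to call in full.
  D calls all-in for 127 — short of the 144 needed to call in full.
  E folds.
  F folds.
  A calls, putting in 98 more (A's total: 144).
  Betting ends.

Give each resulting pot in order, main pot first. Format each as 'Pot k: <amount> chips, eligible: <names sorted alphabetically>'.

Pot 1: 488 chips, eligible: A, B, C, D
Pot 2: 15 chips, eligible: A, B, D
Pot 3: 34 chips, eligible: A, B

Derivation:
Contributions: A=144, B=144, C=122, D=127
Folded: E, F
Pot levels (distinct totals of non-folded players): 122, 127, 144
Layer 1-122: 122 each from A, B, C, D = 122*4 = 488 chips; eligible A, B, C, D
Layer 123-127: 5 each from A, B, D = 5*3 = 15 chips; eligible A, B, D
Layer 128-144: 17 each from A, B = 17*2 = 34 chips; eligible A, B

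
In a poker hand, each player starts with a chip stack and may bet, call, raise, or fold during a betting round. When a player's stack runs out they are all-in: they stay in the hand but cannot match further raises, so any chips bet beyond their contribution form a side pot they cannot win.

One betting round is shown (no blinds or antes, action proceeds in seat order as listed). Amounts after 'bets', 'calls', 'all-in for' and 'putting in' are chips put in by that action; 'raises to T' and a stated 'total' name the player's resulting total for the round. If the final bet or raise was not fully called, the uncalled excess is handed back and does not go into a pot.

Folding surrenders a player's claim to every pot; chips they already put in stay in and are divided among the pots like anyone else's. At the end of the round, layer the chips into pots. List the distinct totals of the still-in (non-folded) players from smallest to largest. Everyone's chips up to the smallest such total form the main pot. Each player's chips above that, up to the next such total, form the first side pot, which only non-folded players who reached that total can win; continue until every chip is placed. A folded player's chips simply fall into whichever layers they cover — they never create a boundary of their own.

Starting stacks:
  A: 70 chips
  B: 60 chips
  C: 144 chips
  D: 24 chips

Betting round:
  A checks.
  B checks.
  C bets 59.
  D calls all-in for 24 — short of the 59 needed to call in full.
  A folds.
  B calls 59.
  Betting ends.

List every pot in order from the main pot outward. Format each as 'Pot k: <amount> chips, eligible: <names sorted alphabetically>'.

Pot 1: 72 chips, eligible: B, C, D
Pot 2: 70 chips, eligible: B, C

Derivation:
Contributions: B=59, C=59, D=24
Folded: A
Pot levels (distinct totals of non-folded players): 24, 59
Layer 1-24: 24 each from B, C, D = 24*3 = 72 chips; eligible B, C, D
Layer 25-59: 35 each from B, C = 35*2 = 70 chips; eligible B, C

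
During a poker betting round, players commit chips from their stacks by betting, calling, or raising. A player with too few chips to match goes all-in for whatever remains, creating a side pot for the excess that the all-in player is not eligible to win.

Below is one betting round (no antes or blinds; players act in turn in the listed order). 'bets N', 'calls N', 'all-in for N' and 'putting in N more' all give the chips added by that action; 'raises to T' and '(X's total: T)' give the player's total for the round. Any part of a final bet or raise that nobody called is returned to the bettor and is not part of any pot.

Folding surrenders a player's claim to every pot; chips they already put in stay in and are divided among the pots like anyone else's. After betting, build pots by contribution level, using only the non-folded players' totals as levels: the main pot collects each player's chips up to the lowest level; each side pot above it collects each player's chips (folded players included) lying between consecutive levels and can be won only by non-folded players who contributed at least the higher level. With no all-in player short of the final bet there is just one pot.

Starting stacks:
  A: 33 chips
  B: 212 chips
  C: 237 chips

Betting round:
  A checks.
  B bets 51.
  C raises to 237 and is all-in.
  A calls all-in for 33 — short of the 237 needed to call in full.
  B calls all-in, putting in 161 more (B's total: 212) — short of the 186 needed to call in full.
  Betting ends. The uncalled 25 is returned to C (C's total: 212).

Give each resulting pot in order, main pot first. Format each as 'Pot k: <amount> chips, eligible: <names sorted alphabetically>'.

Pot 1: 99 chips, eligible: A, B, C
Pot 2: 358 chips, eligible: B, C

Derivation:
Contributions (after 25 returned to C): A=33, B=212, C=212
Pot levels (distinct totals of non-folded players): 33, 212
Layer 1-33: 33 each from A, B, C = 33*3 = 99 chips; eligible A, B, C
Layer 34-212: 179 each from B, C = 179*2 = 358 chips; eligible B, C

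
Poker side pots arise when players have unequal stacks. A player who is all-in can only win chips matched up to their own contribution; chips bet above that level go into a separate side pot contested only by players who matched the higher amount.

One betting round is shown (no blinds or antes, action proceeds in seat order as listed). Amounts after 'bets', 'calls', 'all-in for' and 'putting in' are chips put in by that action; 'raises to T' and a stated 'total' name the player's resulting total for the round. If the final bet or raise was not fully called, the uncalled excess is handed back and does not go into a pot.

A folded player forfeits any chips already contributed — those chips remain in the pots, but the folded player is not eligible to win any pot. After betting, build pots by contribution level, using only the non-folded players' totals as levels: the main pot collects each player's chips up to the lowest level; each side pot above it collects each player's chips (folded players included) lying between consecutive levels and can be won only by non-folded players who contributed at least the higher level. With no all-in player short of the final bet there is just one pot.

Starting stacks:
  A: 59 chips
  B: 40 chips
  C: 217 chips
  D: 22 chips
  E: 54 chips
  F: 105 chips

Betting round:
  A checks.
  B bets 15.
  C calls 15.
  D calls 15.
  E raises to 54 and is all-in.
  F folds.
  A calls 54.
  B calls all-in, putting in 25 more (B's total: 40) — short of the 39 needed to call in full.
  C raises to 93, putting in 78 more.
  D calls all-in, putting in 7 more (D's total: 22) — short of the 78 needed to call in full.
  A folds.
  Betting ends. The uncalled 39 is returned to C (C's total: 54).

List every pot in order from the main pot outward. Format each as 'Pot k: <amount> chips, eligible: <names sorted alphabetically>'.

Pot 1: 110 chips, eligible: B, C, D, E
Pot 2: 72 chips, eligible: B, C, E
Pot 3: 42 chips, eligible: C, E

Derivation:
Contributions (after 39 returned to C): A=54, B=40, C=54, D=22, E=54
Folded: A, F
Pot levels (distinct totals of non-folded players): 22, 40, 54
Layer 1-22: 22 each from A, B, C, D, E = 22*5 = 110 chips; eligible B, C, D, E
Layer 23-40: 18 each from A, B, C, E = 18*4 = 72 chips; eligible B, C, E
Layer 41-54: 14 each from A, C, E = 14*3 = 42 chips; eligible C, E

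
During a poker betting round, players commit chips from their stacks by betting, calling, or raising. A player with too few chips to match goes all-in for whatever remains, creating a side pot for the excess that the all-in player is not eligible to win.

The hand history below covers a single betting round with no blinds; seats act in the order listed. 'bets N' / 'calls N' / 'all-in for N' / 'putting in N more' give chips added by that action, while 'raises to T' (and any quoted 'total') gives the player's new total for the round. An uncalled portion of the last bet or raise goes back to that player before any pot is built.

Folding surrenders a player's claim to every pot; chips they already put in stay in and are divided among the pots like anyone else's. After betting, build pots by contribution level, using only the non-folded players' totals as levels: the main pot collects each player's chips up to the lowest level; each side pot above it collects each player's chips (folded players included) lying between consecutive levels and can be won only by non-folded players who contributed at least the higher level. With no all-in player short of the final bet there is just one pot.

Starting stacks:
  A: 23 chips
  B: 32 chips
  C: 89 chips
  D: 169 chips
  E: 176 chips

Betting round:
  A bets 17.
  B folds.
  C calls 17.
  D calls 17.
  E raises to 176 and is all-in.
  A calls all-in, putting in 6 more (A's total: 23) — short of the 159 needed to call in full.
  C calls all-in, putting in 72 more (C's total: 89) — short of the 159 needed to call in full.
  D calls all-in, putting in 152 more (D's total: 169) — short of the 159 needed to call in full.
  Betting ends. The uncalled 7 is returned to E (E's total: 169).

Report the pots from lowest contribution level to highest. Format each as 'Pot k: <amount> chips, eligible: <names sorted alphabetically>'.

Pot 1: 92 chips, eligible: A, C, D, E
Pot 2: 198 chips, eligible: C, D, E
Pot 3: 160 chips, eligible: D, E

Derivation:
Contributions (after 7 returned to E): A=23, C=89, D=169, E=169
Folded: B
Pot levels (distinct totals of non-folded players): 23, 89, 169
Layer 1-23: 23 each from A, C, D, E = 23*4 = 92 chips; eligible A, C, D, E
Layer 24-89: 66 each from C, D, E = 66*3 = 198 chips; eligible C, D, E
Layer 90-169: 80 each from D, E = 80*2 = 160 chips; eligible D, E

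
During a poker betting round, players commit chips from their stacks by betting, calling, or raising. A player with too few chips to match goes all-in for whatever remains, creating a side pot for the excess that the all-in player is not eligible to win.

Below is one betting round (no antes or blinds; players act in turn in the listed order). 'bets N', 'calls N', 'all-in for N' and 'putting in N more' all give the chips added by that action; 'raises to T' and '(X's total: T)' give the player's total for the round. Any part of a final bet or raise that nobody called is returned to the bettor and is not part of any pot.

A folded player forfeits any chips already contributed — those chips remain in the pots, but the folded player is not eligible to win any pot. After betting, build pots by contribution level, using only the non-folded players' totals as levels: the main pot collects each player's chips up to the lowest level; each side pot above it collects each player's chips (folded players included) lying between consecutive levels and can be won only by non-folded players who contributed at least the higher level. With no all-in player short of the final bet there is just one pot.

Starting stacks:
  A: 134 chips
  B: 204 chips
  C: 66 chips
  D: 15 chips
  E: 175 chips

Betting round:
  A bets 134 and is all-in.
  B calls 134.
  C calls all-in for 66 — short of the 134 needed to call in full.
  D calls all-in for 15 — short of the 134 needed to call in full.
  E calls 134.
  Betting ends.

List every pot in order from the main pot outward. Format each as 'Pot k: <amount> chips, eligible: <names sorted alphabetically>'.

Contributions: A=134, B=134, C=66, D=15, E=134
Pot levels (distinct totals of non-folded players): 15, 66, 134
Layer 1-15: 15 each from A, B, C, D, E = 15*5 = 75 chips; eligible A, B, C, D, E
Layer 16-66: 51 each from A, B, C, E = 51*4 = 204 chips; eligible A, B, C, E
Layer 67-134: 68 each from A, B, E = 68*3 = 204 chips; eligible A, B, E

Pot 1: 75 chips, eligible: A, B, C, D, E
Pot 2: 204 chips, eligible: A, B, C, E
Pot 3: 204 chips, eligible: A, B, E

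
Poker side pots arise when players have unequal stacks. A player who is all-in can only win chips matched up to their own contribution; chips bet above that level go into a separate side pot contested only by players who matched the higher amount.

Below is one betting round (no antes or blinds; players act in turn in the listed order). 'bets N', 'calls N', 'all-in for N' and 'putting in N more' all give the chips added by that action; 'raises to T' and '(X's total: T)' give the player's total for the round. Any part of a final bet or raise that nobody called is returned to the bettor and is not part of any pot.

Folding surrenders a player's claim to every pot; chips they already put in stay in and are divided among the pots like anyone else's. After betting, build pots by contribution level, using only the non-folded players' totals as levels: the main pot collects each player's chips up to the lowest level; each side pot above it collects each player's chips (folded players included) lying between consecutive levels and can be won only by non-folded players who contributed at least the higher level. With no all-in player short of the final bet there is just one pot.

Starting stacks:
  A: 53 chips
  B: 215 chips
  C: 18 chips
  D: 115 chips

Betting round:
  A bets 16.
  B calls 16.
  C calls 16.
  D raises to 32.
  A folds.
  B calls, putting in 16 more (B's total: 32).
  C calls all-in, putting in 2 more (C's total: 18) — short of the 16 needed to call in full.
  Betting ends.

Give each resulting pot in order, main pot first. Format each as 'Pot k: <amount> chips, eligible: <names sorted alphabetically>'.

Contributions: A=16, B=32, C=18, D=32
Folded: A
Pot levels (distinct totals of non-folded players): 18, 32
Layer 1-18: A 16 + B 18 + C 18 + D 18 = 70 chips; eligible B, C, D
Layer 19-32: 14 each from B, D = 14*2 = 28 chips; eligible B, D

Pot 1: 70 chips, eligible: B, C, D
Pot 2: 28 chips, eligible: B, D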